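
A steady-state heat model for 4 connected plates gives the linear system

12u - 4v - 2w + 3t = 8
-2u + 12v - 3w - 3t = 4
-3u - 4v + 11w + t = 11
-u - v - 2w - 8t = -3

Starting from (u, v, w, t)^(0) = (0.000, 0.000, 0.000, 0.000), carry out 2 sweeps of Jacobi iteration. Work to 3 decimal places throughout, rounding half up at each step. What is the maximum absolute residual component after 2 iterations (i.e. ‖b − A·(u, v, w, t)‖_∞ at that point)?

Iteration 1:
  u = (8 - (-4)·0.000 - (-2)·0.000 - (3)·0.000) / (12) = 0.667
  v = (4 - (-2)·0.000 - (-3)·0.000 - (-3)·0.000) / (12) = 0.333
  w = (11 - (-3)·0.000 - (-4)·0.000 - (1)·0.000) / (11) = 1.000
  t = (-3 - (-1)·0.000 - (-1)·0.000 - (-2)·0.000) / (-8) = 0.375
Iteration 2:
  u = (8 - (-4)·0.333 - (-2)·1.000 - (3)·0.375) / (12) = 0.851
  v = (4 - (-2)·0.667 - (-3)·1.000 - (-3)·0.375) / (12) = 0.788
  w = (11 - (-3)·0.667 - (-4)·0.333 - (1)·0.375) / (11) = 1.269
  t = (-3 - (-1)·0.667 - (-1)·0.333 - (-2)·1.000) / (-8) = 0.000
Residual b − A·x = (3.478, 0.053, 2.746, 1.177); ∞-norm = 3.478

3.478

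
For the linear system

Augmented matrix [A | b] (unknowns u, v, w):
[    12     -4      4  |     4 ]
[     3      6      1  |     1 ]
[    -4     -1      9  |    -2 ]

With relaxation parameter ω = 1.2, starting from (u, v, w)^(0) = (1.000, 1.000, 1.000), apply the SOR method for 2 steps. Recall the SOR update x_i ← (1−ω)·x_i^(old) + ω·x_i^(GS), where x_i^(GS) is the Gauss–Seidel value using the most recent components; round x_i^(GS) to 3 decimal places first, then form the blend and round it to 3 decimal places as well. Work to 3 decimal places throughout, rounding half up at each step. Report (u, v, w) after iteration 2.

(0.393, 0.108, 0.037)

Iteration 1:
  u: GS value = (4 - (-4)·1.000 - (4)·1.000) / (12) = 0.333;  u ← (1−ω)·1.000 + ω·0.333 = 0.200
  v: GS value = (1 - (3)·0.200 - (1)·1.000) / (6) = -0.100;  v ← (1−ω)·1.000 + ω·-0.100 = -0.320
  w: GS value = (-2 - (-4)·0.200 - (-1)·-0.320) / (9) = -0.169;  w ← (1−ω)·1.000 + ω·-0.169 = -0.403
Iteration 2:
  u: GS value = (4 - (-4)·-0.320 - (4)·-0.403) / (12) = 0.361;  u ← (1−ω)·0.200 + ω·0.361 = 0.393
  v: GS value = (1 - (3)·0.393 - (1)·-0.403) / (6) = 0.037;  v ← (1−ω)·-0.320 + ω·0.037 = 0.108
  w: GS value = (-2 - (-4)·0.393 - (-1)·0.108) / (9) = -0.036;  w ← (1−ω)·-0.403 + ω·-0.036 = 0.037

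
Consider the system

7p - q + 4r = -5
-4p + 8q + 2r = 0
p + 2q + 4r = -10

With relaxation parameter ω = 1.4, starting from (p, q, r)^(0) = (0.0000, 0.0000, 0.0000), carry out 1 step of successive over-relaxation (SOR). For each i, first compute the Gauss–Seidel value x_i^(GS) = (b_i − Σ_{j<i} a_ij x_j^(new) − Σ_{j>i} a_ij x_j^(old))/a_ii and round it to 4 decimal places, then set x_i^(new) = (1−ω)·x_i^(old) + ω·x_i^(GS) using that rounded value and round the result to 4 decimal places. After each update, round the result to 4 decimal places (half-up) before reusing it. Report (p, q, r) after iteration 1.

Iteration 1:
  p: GS value = (-5 - (-1)·0.0000 - (4)·0.0000) / (7) = -0.7143;  p ← (1−ω)·0.0000 + ω·-0.7143 = -1.0000
  q: GS value = (0 - (-4)·-1.0000 - (2)·0.0000) / (8) = -0.5000;  q ← (1−ω)·0.0000 + ω·-0.5000 = -0.7000
  r: GS value = (-10 - (1)·-1.0000 - (2)·-0.7000) / (4) = -1.9000;  r ← (1−ω)·0.0000 + ω·-1.9000 = -2.6600

(-1.0000, -0.7000, -2.6600)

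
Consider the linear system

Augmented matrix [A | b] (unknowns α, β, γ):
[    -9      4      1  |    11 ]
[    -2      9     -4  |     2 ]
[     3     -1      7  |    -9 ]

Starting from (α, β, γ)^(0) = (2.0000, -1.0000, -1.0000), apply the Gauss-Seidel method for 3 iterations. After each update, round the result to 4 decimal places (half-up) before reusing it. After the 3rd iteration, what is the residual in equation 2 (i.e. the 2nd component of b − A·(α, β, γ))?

Iteration 1:
  α = (11 - (4)·-1.0000 - (1)·-1.0000) / (-9) = -1.7778
  β = (2 - (-2)·-1.7778 - (-4)·-1.0000) / (9) = -0.6173
  γ = (-9 - (3)·-1.7778 - (-1)·-0.6173) / (7) = -0.6120
Iteration 2:
  α = (11 - (4)·-0.6173 - (1)·-0.6120) / (-9) = -1.5646
  β = (2 - (-2)·-1.5646 - (-4)·-0.6120) / (9) = -0.3975
  γ = (-9 - (3)·-1.5646 - (-1)·-0.3975) / (7) = -0.6720
Iteration 3:
  α = (11 - (4)·-0.3975 - (1)·-0.6720) / (-9) = -1.4736
  β = (2 - (-2)·-1.4736 - (-4)·-0.6720) / (9) = -0.4039
  γ = (-9 - (3)·-1.4736 - (-1)·-0.4039) / (7) = -0.7119
Residual b − A·x = (0.0651, -0.1597, 0.0002)

-0.1597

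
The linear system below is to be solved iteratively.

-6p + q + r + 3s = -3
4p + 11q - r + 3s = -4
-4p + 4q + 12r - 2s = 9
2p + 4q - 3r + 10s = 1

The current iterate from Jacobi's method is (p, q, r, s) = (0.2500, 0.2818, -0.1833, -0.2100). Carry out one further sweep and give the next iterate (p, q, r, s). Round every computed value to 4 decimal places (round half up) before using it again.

One sweep:
  p = (-3 - (1)·0.2818 - (1)·-0.1833 - (3)·-0.2100) / (-6) = 0.4114
  q = (-4 - (4)·0.2500 - (-1)·-0.1833 - (3)·-0.2100) / (11) = -0.4139
  r = (9 - (-4)·0.2500 - (4)·0.2818 - (-2)·-0.2100) / (12) = 0.7044
  s = (1 - (2)·0.2500 - (4)·0.2818 - (-3)·-0.1833) / (10) = -0.1177

(0.4114, -0.4139, 0.7044, -0.1177)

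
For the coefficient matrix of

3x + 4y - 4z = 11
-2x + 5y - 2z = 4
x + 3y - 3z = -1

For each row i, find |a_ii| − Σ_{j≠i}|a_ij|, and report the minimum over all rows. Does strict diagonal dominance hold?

-5

row 1: |3| − (4+4) = -5
row 2: |5| − (2+2) = 1
row 3: |-3| − (1+3) = -1
minimum over rows = -5 → not strictly diagonally dominant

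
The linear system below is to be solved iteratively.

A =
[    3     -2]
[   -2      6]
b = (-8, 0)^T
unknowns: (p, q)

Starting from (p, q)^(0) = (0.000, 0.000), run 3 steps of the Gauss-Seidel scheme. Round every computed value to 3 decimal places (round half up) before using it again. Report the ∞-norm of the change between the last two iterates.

Iteration 1:
  p = (-8 - (-2)·0.000) / (3) = -2.667
  q = (0 - (-2)·-2.667) / (6) = -0.889
Iteration 2:
  p = (-8 - (-2)·-0.889) / (3) = -3.259
  q = (0 - (-2)·-3.259) / (6) = -1.086
Iteration 3:
  p = (-8 - (-2)·-1.086) / (3) = -3.391
  q = (0 - (-2)·-3.391) / (6) = -1.130
Change: (-0.132, -0.044) → max |·| = 0.132

0.132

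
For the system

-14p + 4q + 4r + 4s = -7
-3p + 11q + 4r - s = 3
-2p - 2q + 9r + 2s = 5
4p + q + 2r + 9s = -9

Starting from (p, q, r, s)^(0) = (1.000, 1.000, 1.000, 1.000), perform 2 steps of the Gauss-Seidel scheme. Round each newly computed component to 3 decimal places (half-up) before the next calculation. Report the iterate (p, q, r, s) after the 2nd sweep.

(0.295, -0.072, 1.006, -1.347)

Iteration 1:
  p = (-7 - (4)·1.000 - (4)·1.000 - (4)·1.000) / (-14) = 1.357
  q = (3 - (-3)·1.357 - (4)·1.000 - (-1)·1.000) / (11) = 0.370
  r = (5 - (-2)·1.357 - (-2)·0.370 - (2)·1.000) / (9) = 0.717
  s = (-9 - (4)·1.357 - (1)·0.370 - (2)·0.717) / (9) = -1.804
Iteration 2:
  p = (-7 - (4)·0.370 - (4)·0.717 - (4)·-1.804) / (-14) = 0.295
  q = (3 - (-3)·0.295 - (4)·0.717 - (-1)·-1.804) / (11) = -0.072
  r = (5 - (-2)·0.295 - (-2)·-0.072 - (2)·-1.804) / (9) = 1.006
  s = (-9 - (4)·0.295 - (1)·-0.072 - (2)·1.006) / (9) = -1.347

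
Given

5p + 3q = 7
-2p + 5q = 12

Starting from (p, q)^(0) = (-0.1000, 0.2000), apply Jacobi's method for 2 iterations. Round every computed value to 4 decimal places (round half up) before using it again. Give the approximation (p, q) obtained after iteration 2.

(-0.0160, 2.9120)

Iteration 1:
  p = (7 - (3)·0.2000) / (5) = 1.2800
  q = (12 - (-2)·-0.1000) / (5) = 2.3600
Iteration 2:
  p = (7 - (3)·2.3600) / (5) = -0.0160
  q = (12 - (-2)·1.2800) / (5) = 2.9120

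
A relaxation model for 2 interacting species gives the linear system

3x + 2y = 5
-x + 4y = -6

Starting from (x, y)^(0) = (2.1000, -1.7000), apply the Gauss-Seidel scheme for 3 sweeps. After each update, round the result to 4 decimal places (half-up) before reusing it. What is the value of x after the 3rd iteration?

Iteration 1:
  x = (5 - (2)·-1.7000) / (3) = 2.8000
  y = (-6 - (-1)·2.8000) / (4) = -0.8000
Iteration 2:
  x = (5 - (2)·-0.8000) / (3) = 2.2000
  y = (-6 - (-1)·2.2000) / (4) = -0.9500
Iteration 3:
  x = (5 - (2)·-0.9500) / (3) = 2.3000
  y = (-6 - (-1)·2.3000) / (4) = -0.9250

2.3000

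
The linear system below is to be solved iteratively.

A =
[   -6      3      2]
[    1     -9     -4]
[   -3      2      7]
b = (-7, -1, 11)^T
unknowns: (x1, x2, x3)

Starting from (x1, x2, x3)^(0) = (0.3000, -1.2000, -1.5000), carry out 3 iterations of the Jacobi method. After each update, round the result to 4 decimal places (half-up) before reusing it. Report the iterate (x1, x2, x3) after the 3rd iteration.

Iteration 1:
  x1 = (-7 - (3)·-1.2000 - (2)·-1.5000) / (-6) = 0.0667
  x2 = (-1 - (1)·0.3000 - (-4)·-1.5000) / (-9) = 0.8111
  x3 = (11 - (-3)·0.3000 - (2)·-1.2000) / (7) = 2.0429
Iteration 2:
  x1 = (-7 - (3)·0.8111 - (2)·2.0429) / (-6) = 2.2532
  x2 = (-1 - (1)·0.0667 - (-4)·2.0429) / (-9) = -0.7894
  x3 = (11 - (-3)·0.0667 - (2)·0.8111) / (7) = 1.3683
Iteration 3:
  x1 = (-7 - (3)·-0.7894 - (2)·1.3683) / (-6) = 1.2281
  x2 = (-1 - (1)·2.2532 - (-4)·1.3683) / (-9) = -0.2467
  x3 = (11 - (-3)·2.2532 - (2)·-0.7894) / (7) = 2.7626

(1.2281, -0.2467, 2.7626)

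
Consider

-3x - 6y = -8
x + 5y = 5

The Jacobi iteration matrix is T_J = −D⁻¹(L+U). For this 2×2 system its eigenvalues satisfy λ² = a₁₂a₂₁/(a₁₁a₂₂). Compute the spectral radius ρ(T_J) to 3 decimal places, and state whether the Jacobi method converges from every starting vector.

0.632

a₁₂a₂₁/(a₁₁a₂₂) = (-6)·(1) / ((-3)·(5)) = 0.400000
ρ = √|0.400000| = √0.400000 = 0.632
ρ < 1, so Jacobi converges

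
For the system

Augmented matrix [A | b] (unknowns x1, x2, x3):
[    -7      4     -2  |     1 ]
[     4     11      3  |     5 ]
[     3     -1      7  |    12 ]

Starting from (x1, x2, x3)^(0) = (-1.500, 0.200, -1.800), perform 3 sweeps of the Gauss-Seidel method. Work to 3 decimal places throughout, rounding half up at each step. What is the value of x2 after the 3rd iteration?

0.188

Iteration 1:
  x1 = (1 - (4)·0.200 - (-2)·-1.800) / (-7) = 0.486
  x2 = (5 - (4)·0.486 - (3)·-1.800) / (11) = 0.769
  x3 = (12 - (3)·0.486 - (-1)·0.769) / (7) = 1.616
Iteration 2:
  x1 = (1 - (4)·0.769 - (-2)·1.616) / (-7) = -0.165
  x2 = (5 - (4)·-0.165 - (3)·1.616) / (11) = 0.074
  x3 = (12 - (3)·-0.165 - (-1)·0.074) / (7) = 1.796
Iteration 3:
  x1 = (1 - (4)·0.074 - (-2)·1.796) / (-7) = -0.614
  x2 = (5 - (4)·-0.614 - (3)·1.796) / (11) = 0.188
  x3 = (12 - (3)·-0.614 - (-1)·0.188) / (7) = 2.004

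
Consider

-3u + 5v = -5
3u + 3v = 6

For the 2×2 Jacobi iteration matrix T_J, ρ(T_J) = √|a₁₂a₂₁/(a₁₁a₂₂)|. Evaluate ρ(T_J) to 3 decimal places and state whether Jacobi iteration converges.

1.291

a₁₂a₂₁/(a₁₁a₂₂) = (5)·(3) / ((-3)·(3)) = -1.666667
ρ = √|-1.666667| = √1.666667 = 1.291
ρ > 1, so Jacobi diverges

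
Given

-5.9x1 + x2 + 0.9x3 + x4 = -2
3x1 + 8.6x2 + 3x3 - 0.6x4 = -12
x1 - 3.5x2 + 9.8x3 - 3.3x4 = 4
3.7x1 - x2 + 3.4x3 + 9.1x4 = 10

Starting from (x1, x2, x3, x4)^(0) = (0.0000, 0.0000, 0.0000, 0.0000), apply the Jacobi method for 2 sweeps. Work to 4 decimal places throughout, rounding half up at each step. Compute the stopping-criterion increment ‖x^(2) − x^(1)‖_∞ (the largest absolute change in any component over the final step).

0.4437

Iteration 1:
  x1 = (-2 - (1)·0.0000 - (0.9)·0.0000 - (1)·0.0000) / (-5.9) = 0.3390
  x2 = (-12 - (3)·0.0000 - (3)·0.0000 - (-0.6)·0.0000) / (8.6) = -1.3953
  x3 = (4 - (1)·0.0000 - (-3.5)·0.0000 - (-3.3)·0.0000) / (9.8) = 0.4082
  x4 = (10 - (3.7)·0.0000 - (-1)·0.0000 - (3.4)·0.0000) / (9.1) = 1.0989
Iteration 2:
  x1 = (-2 - (1)·-1.3953 - (0.9)·0.4082 - (1)·1.0989) / (-5.9) = 0.3510
  x2 = (-12 - (3)·0.3390 - (3)·0.4082 - (-0.6)·1.0989) / (8.6) = -1.5793
  x3 = (4 - (1)·0.3390 - (-3.5)·-1.3953 - (-3.3)·1.0989) / (9.8) = 0.2453
  x4 = (10 - (3.7)·0.3390 - (-1)·-1.3953 - (3.4)·0.4082) / (9.1) = 0.6552
Change: (0.0120, -0.1840, -0.1629, -0.4437) → max |·| = 0.4437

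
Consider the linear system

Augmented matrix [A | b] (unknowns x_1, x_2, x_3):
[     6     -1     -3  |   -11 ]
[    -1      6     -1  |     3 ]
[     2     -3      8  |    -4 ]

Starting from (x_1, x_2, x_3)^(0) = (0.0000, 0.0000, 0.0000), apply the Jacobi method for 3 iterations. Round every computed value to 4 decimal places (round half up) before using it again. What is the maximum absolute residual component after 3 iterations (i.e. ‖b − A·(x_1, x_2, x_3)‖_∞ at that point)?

Iteration 1:
  x_1 = (-11 - (-1)·0.0000 - (-3)·0.0000) / (6) = -1.8333
  x_2 = (3 - (-1)·0.0000 - (-1)·0.0000) / (6) = 0.5000
  x_3 = (-4 - (2)·0.0000 - (-3)·0.0000) / (8) = -0.5000
Iteration 2:
  x_1 = (-11 - (-1)·0.5000 - (-3)·-0.5000) / (6) = -2.0000
  x_2 = (3 - (-1)·-1.8333 - (-1)·-0.5000) / (6) = 0.1111
  x_3 = (-4 - (2)·-1.8333 - (-3)·0.5000) / (8) = 0.1458
Iteration 3:
  x_1 = (-11 - (-1)·0.1111 - (-3)·0.1458) / (6) = -1.7419
  x_2 = (3 - (-1)·-2.0000 - (-1)·0.1458) / (6) = 0.1910
  x_3 = (-4 - (2)·-2.0000 - (-3)·0.1111) / (8) = 0.0417
Residual b − A·x = (-0.2325, 0.1538, -0.2768); ∞-norm = 0.2768

0.2768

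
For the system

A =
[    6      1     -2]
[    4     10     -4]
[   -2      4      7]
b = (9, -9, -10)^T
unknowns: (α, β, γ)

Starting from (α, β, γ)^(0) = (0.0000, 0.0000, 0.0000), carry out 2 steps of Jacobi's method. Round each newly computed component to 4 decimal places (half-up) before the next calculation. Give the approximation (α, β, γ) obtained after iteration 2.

(1.1738, -2.0714, -0.4857)

Iteration 1:
  α = (9 - (1)·0.0000 - (-2)·0.0000) / (6) = 1.5000
  β = (-9 - (4)·0.0000 - (-4)·0.0000) / (10) = -0.9000
  γ = (-10 - (-2)·0.0000 - (4)·0.0000) / (7) = -1.4286
Iteration 2:
  α = (9 - (1)·-0.9000 - (-2)·-1.4286) / (6) = 1.1738
  β = (-9 - (4)·1.5000 - (-4)·-1.4286) / (10) = -2.0714
  γ = (-10 - (-2)·1.5000 - (4)·-0.9000) / (7) = -0.4857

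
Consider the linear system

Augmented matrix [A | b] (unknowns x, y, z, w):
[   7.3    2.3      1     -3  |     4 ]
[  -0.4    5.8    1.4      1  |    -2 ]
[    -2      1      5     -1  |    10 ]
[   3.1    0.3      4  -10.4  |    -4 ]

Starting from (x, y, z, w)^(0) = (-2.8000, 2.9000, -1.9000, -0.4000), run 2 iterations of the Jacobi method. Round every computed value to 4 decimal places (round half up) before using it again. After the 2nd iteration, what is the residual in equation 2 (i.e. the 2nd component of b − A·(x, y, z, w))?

Iteration 1:
  x = (4 - (2.3)·2.9000 - (1)·-1.9000 - (-3)·-0.4000) / (7.3) = -0.2699
  y = (-2 - (-0.4)·-2.8000 - (1.4)·-1.9000 - (1)·-0.4000) / (5.8) = -0.0103
  z = (10 - (-2)·-2.8000 - (1)·2.9000 - (-1)·-0.4000) / (5) = 0.2200
  w = (-4 - (3.1)·-2.8000 - (0.3)·2.9000 - (4)·-1.9000) / (-10.4) = -1.0971
Iteration 2:
  x = (4 - (2.3)·-0.0103 - (1)·0.2200 - (-3)·-1.0971) / (7.3) = 0.0702
  y = (-2 - (-0.4)·-0.2699 - (1.4)·0.2200 - (1)·-1.0971) / (5.8) = -0.2274
  z = (10 - (-2)·-0.2699 - (1)·-0.0103 - (-1)·-1.0971) / (5) = 1.6747
  w = (-4 - (3.1)·-0.2699 - (0.3)·-0.0103 - (4)·0.2200) / (-10.4) = 0.3885
Residual b − A·x = (3.5014, -3.3861, 2.3828, -6.8078)

-3.3861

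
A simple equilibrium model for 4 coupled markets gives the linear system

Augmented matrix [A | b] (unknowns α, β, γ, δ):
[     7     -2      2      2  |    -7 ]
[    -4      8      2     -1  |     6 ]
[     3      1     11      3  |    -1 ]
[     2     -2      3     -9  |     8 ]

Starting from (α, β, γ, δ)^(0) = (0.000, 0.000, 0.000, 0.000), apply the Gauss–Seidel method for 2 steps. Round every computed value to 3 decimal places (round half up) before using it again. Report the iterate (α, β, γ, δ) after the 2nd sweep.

Iteration 1:
  α = (-7 - (-2)·0.000 - (2)·0.000 - (2)·0.000) / (7) = -1.000
  β = (6 - (-4)·-1.000 - (2)·0.000 - (-1)·0.000) / (8) = 0.250
  γ = (-1 - (3)·-1.000 - (1)·0.250 - (3)·0.000) / (11) = 0.159
  δ = (8 - (2)·-1.000 - (-2)·0.250 - (3)·0.159) / (-9) = -1.114
Iteration 2:
  α = (-7 - (-2)·0.250 - (2)·0.159 - (2)·-1.114) / (7) = -0.656
  β = (6 - (-4)·-0.656 - (2)·0.159 - (-1)·-1.114) / (8) = 0.243
  γ = (-1 - (3)·-0.656 - (1)·0.243 - (3)·-1.114) / (11) = 0.370
  δ = (8 - (2)·-0.656 - (-2)·0.243 - (3)·0.370) / (-9) = -0.965

(-0.656, 0.243, 0.370, -0.965)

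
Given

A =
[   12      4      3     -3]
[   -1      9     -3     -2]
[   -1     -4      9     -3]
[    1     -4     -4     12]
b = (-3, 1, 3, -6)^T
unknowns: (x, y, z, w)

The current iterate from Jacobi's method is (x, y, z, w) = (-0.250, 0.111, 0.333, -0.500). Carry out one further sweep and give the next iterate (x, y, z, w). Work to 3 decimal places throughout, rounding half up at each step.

(-0.495, 0.083, 0.188, -0.331)

One sweep:
  x = (-3 - (4)·0.111 - (3)·0.333 - (-3)·-0.500) / (12) = -0.495
  y = (1 - (-1)·-0.250 - (-3)·0.333 - (-2)·-0.500) / (9) = 0.083
  z = (3 - (-1)·-0.250 - (-4)·0.111 - (-3)·-0.500) / (9) = 0.188
  w = (-6 - (1)·-0.250 - (-4)·0.111 - (-4)·0.333) / (12) = -0.331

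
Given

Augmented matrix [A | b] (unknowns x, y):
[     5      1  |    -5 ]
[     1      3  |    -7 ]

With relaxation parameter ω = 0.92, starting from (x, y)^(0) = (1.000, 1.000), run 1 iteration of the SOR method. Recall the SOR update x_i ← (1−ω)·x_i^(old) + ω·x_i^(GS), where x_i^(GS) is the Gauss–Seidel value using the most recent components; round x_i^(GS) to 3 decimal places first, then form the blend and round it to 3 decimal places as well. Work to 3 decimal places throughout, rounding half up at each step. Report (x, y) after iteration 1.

Iteration 1:
  x: GS value = (-5 - (1)·1.000) / (5) = -1.200;  x ← (1−ω)·1.000 + ω·-1.200 = -1.024
  y: GS value = (-7 - (1)·-1.024) / (3) = -1.992;  y ← (1−ω)·1.000 + ω·-1.992 = -1.753

(-1.024, -1.753)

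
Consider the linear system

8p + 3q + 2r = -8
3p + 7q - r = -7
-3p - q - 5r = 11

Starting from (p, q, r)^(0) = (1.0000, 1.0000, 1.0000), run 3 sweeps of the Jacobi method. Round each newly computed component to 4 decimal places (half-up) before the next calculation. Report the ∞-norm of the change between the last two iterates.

Iteration 1:
  p = (-8 - (3)·1.0000 - (2)·1.0000) / (8) = -1.6250
  q = (-7 - (3)·1.0000 - (-1)·1.0000) / (7) = -1.2857
  r = (11 - (-3)·1.0000 - (-1)·1.0000) / (-5) = -3.0000
Iteration 2:
  p = (-8 - (3)·-1.2857 - (2)·-3.0000) / (8) = 0.2321
  q = (-7 - (3)·-1.6250 - (-1)·-3.0000) / (7) = -0.7321
  r = (11 - (-3)·-1.6250 - (-1)·-1.2857) / (-5) = -0.9679
Iteration 3:
  p = (-8 - (3)·-0.7321 - (2)·-0.9679) / (8) = -0.4835
  q = (-7 - (3)·0.2321 - (-1)·-0.9679) / (7) = -1.2377
  r = (11 - (-3)·0.2321 - (-1)·-0.7321) / (-5) = -2.1928
Change: (-0.7156, -0.5056, -1.2249) → max |·| = 1.2249

1.2249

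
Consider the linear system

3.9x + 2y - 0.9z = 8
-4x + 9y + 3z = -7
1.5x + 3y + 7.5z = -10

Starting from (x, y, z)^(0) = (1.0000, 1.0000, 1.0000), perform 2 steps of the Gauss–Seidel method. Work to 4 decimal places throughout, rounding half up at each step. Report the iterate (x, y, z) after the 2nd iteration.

Iteration 1:
  x = (8 - (2)·1.0000 - (-0.9)·1.0000) / (3.9) = 1.7692
  y = (-7 - (-4)·1.7692 - (3)·1.0000) / (9) = -0.3248
  z = (-10 - (1.5)·1.7692 - (3)·-0.3248) / (7.5) = -1.5573
Iteration 2:
  x = (8 - (2)·-0.3248 - (-0.9)·-1.5573) / (3.9) = 1.8585
  y = (-7 - (-4)·1.8585 - (3)·-1.5573) / (9) = 0.5673
  z = (-10 - (1.5)·1.8585 - (3)·0.5673) / (7.5) = -1.9320

(1.8585, 0.5673, -1.9320)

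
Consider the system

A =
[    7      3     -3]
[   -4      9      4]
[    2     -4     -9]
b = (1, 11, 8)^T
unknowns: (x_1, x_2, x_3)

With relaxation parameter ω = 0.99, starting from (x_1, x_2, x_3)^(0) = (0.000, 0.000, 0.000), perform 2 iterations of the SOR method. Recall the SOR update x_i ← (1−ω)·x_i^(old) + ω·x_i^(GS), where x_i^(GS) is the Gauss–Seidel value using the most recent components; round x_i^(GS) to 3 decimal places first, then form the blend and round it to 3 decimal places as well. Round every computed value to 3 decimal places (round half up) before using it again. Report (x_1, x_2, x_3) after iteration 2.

Iteration 1:
  x_1: GS value = (1 - (3)·0.000 - (-3)·0.000) / (7) = 0.143;  x_1 ← (1−ω)·0.000 + ω·0.143 = 0.142
  x_2: GS value = (11 - (-4)·0.142 - (4)·0.000) / (9) = 1.285;  x_2 ← (1−ω)·0.000 + ω·1.285 = 1.272
  x_3: GS value = (8 - (2)·0.142 - (-4)·1.272) / (-9) = -1.423;  x_3 ← (1−ω)·0.000 + ω·-1.423 = -1.409
Iteration 2:
  x_1: GS value = (1 - (3)·1.272 - (-3)·-1.409) / (7) = -1.006;  x_1 ← (1−ω)·0.142 + ω·-1.006 = -0.995
  x_2: GS value = (11 - (-4)·-0.995 - (4)·-1.409) / (9) = 1.406;  x_2 ← (1−ω)·1.272 + ω·1.406 = 1.405
  x_3: GS value = (8 - (2)·-0.995 - (-4)·1.405) / (-9) = -1.734;  x_3 ← (1−ω)·-1.409 + ω·-1.734 = -1.731

(-0.995, 1.405, -1.731)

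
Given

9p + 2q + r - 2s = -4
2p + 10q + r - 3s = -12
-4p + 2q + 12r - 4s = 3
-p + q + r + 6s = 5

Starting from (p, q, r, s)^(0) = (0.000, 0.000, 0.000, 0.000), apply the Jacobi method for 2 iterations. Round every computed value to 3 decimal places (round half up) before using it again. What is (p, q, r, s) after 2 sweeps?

Iteration 1:
  p = (-4 - (2)·0.000 - (1)·0.000 - (-2)·0.000) / (9) = -0.444
  q = (-12 - (2)·0.000 - (1)·0.000 - (-3)·0.000) / (10) = -1.200
  r = (3 - (-4)·0.000 - (2)·0.000 - (-4)·0.000) / (12) = 0.250
  s = (5 - (-1)·0.000 - (1)·0.000 - (1)·0.000) / (6) = 0.833
Iteration 2:
  p = (-4 - (2)·-1.200 - (1)·0.250 - (-2)·0.833) / (9) = -0.020
  q = (-12 - (2)·-0.444 - (1)·0.250 - (-3)·0.833) / (10) = -0.886
  r = (3 - (-4)·-0.444 - (2)·-1.200 - (-4)·0.833) / (12) = 0.580
  s = (5 - (-1)·-0.444 - (1)·-1.200 - (1)·0.250) / (6) = 0.918

(-0.020, -0.886, 0.580, 0.918)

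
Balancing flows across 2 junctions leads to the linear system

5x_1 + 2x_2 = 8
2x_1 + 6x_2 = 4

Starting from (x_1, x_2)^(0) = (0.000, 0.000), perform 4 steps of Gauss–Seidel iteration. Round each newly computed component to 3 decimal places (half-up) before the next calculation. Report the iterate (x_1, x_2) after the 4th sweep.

Iteration 1:
  x_1 = (8 - (2)·0.000) / (5) = 1.600
  x_2 = (4 - (2)·1.600) / (6) = 0.133
Iteration 2:
  x_1 = (8 - (2)·0.133) / (5) = 1.547
  x_2 = (4 - (2)·1.547) / (6) = 0.151
Iteration 3:
  x_1 = (8 - (2)·0.151) / (5) = 1.540
  x_2 = (4 - (2)·1.540) / (6) = 0.153
Iteration 4:
  x_1 = (8 - (2)·0.153) / (5) = 1.539
  x_2 = (4 - (2)·1.539) / (6) = 0.154

(1.539, 0.154)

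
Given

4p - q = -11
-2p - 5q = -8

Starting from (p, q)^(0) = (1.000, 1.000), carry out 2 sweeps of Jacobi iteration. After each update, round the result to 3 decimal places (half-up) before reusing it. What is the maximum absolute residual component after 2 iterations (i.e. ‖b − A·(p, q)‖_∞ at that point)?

1.400

Iteration 1:
  p = (-11 - (-1)·1.000) / (4) = -2.500
  q = (-8 - (-2)·1.000) / (-5) = 1.200
Iteration 2:
  p = (-11 - (-1)·1.200) / (4) = -2.450
  q = (-8 - (-2)·-2.500) / (-5) = 2.600
Residual b − A·x = (1.400, 0.100); ∞-norm = 1.400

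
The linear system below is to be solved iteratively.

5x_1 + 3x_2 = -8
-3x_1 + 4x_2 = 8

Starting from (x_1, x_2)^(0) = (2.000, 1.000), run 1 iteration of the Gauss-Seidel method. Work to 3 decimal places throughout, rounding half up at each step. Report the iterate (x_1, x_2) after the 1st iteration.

Iteration 1:
  x_1 = (-8 - (3)·1.000) / (5) = -2.200
  x_2 = (8 - (-3)·-2.200) / (4) = 0.350

(-2.200, 0.350)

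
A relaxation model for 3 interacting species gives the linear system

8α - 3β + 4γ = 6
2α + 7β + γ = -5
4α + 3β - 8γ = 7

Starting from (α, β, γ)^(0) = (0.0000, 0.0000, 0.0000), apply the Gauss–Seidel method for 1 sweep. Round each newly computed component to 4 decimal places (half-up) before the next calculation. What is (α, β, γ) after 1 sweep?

Iteration 1:
  α = (6 - (-3)·0.0000 - (4)·0.0000) / (8) = 0.7500
  β = (-5 - (2)·0.7500 - (1)·0.0000) / (7) = -0.9286
  γ = (7 - (4)·0.7500 - (3)·-0.9286) / (-8) = -0.8482

(0.7500, -0.9286, -0.8482)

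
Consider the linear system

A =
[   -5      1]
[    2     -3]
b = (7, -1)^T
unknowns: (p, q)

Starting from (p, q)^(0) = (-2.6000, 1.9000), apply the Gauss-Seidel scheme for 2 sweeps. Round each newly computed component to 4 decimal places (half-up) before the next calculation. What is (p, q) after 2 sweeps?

Iteration 1:
  p = (7 - (1)·1.9000) / (-5) = -1.0200
  q = (-1 - (2)·-1.0200) / (-3) = -0.3467
Iteration 2:
  p = (7 - (1)·-0.3467) / (-5) = -1.4693
  q = (-1 - (2)·-1.4693) / (-3) = -0.6462

(-1.4693, -0.6462)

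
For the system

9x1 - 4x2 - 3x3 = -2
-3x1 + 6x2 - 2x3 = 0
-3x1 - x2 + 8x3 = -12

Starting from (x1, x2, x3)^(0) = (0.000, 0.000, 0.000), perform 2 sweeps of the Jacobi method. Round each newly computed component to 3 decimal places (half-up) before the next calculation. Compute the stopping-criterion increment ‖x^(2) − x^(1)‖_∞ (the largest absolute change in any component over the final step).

0.611

Iteration 1:
  x1 = (-2 - (-4)·0.000 - (-3)·0.000) / (9) = -0.222
  x2 = (0 - (-3)·0.000 - (-2)·0.000) / (6) = 0.000
  x3 = (-12 - (-3)·0.000 - (-1)·0.000) / (8) = -1.500
Iteration 2:
  x1 = (-2 - (-4)·0.000 - (-3)·-1.500) / (9) = -0.722
  x2 = (0 - (-3)·-0.222 - (-2)·-1.500) / (6) = -0.611
  x3 = (-12 - (-3)·-0.222 - (-1)·0.000) / (8) = -1.583
Change: (-0.500, -0.611, -0.083) → max |·| = 0.611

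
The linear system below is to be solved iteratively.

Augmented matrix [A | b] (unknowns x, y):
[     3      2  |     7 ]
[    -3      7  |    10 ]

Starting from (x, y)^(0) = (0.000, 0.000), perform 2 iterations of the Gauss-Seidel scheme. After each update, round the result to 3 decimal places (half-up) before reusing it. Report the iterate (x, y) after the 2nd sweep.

(0.715, 1.735)

Iteration 1:
  x = (7 - (2)·0.000) / (3) = 2.333
  y = (10 - (-3)·2.333) / (7) = 2.428
Iteration 2:
  x = (7 - (2)·2.428) / (3) = 0.715
  y = (10 - (-3)·0.715) / (7) = 1.735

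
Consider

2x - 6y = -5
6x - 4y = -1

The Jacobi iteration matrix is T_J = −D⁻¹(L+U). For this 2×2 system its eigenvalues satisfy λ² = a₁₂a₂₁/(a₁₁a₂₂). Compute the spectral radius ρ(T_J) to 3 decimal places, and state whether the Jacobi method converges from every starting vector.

2.121

a₁₂a₂₁/(a₁₁a₂₂) = (-6)·(6) / ((2)·(-4)) = 4.500000
ρ = √|4.500000| = √4.500000 = 2.121
ρ > 1, so Jacobi diverges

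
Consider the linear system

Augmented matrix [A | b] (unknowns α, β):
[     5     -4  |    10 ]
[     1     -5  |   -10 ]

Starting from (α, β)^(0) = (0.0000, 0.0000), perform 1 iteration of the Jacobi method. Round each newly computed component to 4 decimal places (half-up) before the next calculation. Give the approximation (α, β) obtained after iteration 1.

(2.0000, 2.0000)

Iteration 1:
  α = (10 - (-4)·0.0000) / (5) = 2.0000
  β = (-10 - (1)·0.0000) / (-5) = 2.0000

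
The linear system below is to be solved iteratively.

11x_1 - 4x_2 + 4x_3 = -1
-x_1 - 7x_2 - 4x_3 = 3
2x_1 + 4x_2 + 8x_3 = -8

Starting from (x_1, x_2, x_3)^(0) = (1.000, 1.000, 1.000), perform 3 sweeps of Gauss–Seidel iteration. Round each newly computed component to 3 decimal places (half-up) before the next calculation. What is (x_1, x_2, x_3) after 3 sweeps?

(0.186, 0.045, -1.069)

Iteration 1:
  x_1 = (-1 - (-4)·1.000 - (4)·1.000) / (11) = -0.091
  x_2 = (3 - (-1)·-0.091 - (-4)·1.000) / (-7) = -0.987
  x_3 = (-8 - (2)·-0.091 - (4)·-0.987) / (8) = -0.484
Iteration 2:
  x_1 = (-1 - (-4)·-0.987 - (4)·-0.484) / (11) = -0.274
  x_2 = (3 - (-1)·-0.274 - (-4)·-0.484) / (-7) = -0.113
  x_3 = (-8 - (2)·-0.274 - (4)·-0.113) / (8) = -0.875
Iteration 3:
  x_1 = (-1 - (-4)·-0.113 - (4)·-0.875) / (11) = 0.186
  x_2 = (3 - (-1)·0.186 - (-4)·-0.875) / (-7) = 0.045
  x_3 = (-8 - (2)·0.186 - (4)·0.045) / (8) = -1.069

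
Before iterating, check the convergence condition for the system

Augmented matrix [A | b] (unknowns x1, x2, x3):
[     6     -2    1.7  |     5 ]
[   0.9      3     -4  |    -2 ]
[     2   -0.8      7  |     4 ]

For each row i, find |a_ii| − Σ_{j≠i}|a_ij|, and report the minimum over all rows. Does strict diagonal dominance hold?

-1.9

row 1: |6| − (2+1.7) = 2.3
row 2: |3| − (0.9+4) = -1.9
row 3: |7| − (2+0.8) = 4.2
minimum over rows = -1.9 → not strictly diagonally dominant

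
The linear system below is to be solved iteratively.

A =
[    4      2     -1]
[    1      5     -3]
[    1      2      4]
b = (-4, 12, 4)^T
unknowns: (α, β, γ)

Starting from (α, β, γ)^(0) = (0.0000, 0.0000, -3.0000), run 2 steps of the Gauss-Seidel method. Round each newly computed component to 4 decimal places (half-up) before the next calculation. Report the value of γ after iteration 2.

-0.3036

Iteration 1:
  α = (-4 - (2)·0.0000 - (-1)·-3.0000) / (4) = -1.7500
  β = (12 - (1)·-1.7500 - (-3)·-3.0000) / (5) = 0.9500
  γ = (4 - (1)·-1.7500 - (2)·0.9500) / (4) = 0.9625
Iteration 2:
  α = (-4 - (2)·0.9500 - (-1)·0.9625) / (4) = -1.2344
  β = (12 - (1)·-1.2344 - (-3)·0.9625) / (5) = 3.2244
  γ = (4 - (1)·-1.2344 - (2)·3.2244) / (4) = -0.3036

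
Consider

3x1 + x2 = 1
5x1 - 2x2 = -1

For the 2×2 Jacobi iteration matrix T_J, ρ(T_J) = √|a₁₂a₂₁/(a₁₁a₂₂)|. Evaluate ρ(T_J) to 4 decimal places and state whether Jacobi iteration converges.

0.9129

a₁₂a₂₁/(a₁₁a₂₂) = (1)·(5) / ((3)·(-2)) = -0.833333
ρ = √|-0.833333| = √0.833333 = 0.9129
ρ < 1, so Jacobi converges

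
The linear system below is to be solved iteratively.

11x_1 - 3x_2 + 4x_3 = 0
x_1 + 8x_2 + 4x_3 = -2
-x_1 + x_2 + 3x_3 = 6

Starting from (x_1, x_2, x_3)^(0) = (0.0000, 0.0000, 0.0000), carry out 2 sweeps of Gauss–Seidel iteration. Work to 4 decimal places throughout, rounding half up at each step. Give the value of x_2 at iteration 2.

-1.1884

Iteration 1:
  x_1 = (0 - (-3)·0.0000 - (4)·0.0000) / (11) = 0.0000
  x_2 = (-2 - (1)·0.0000 - (4)·0.0000) / (8) = -0.2500
  x_3 = (6 - (-1)·0.0000 - (1)·-0.2500) / (3) = 2.0833
Iteration 2:
  x_1 = (0 - (-3)·-0.2500 - (4)·2.0833) / (11) = -0.8257
  x_2 = (-2 - (1)·-0.8257 - (4)·2.0833) / (8) = -1.1884
  x_3 = (6 - (-1)·-0.8257 - (1)·-1.1884) / (3) = 2.1209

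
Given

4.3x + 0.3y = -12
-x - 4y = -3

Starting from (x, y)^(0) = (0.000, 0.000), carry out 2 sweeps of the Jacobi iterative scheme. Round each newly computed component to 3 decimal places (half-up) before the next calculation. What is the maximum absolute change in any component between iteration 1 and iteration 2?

0.698

Iteration 1:
  x = (-12 - (0.3)·0.000) / (4.3) = -2.791
  y = (-3 - (-1)·0.000) / (-4) = 0.750
Iteration 2:
  x = (-12 - (0.3)·0.750) / (4.3) = -2.843
  y = (-3 - (-1)·-2.791) / (-4) = 1.448
Change: (-0.052, 0.698) → max |·| = 0.698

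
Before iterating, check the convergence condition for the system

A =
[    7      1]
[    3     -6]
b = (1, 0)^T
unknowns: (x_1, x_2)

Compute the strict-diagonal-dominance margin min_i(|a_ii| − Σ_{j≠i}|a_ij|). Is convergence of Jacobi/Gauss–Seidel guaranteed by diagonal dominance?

row 1: |7| − (1) = 6
row 2: |-6| − (3) = 3
minimum over rows = 3 → strictly diagonally dominant (convergence guaranteed)

3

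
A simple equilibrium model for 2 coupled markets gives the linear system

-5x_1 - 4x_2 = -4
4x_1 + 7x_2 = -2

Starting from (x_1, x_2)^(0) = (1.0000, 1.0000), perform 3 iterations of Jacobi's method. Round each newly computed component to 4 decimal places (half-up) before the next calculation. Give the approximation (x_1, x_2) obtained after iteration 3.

(1.0286, -1.1347)

Iteration 1:
  x_1 = (-4 - (-4)·1.0000) / (-5) = 0.0000
  x_2 = (-2 - (4)·1.0000) / (7) = -0.8571
Iteration 2:
  x_1 = (-4 - (-4)·-0.8571) / (-5) = 1.4857
  x_2 = (-2 - (4)·0.0000) / (7) = -0.2857
Iteration 3:
  x_1 = (-4 - (-4)·-0.2857) / (-5) = 1.0286
  x_2 = (-2 - (4)·1.4857) / (7) = -1.1347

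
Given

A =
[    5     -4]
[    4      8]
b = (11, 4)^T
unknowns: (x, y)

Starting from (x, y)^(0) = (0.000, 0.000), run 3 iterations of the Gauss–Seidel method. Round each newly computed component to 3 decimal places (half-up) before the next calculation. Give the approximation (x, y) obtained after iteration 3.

(1.912, -0.456)

Iteration 1:
  x = (11 - (-4)·0.000) / (5) = 2.200
  y = (4 - (4)·2.200) / (8) = -0.600
Iteration 2:
  x = (11 - (-4)·-0.600) / (5) = 1.720
  y = (4 - (4)·1.720) / (8) = -0.360
Iteration 3:
  x = (11 - (-4)·-0.360) / (5) = 1.912
  y = (4 - (4)·1.912) / (8) = -0.456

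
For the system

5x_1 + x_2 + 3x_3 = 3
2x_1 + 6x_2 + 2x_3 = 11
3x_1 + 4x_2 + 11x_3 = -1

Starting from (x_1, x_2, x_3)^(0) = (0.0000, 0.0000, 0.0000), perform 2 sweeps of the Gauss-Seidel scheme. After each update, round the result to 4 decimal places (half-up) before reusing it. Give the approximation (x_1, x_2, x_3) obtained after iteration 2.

Iteration 1:
  x_1 = (3 - (1)·0.0000 - (3)·0.0000) / (5) = 0.6000
  x_2 = (11 - (2)·0.6000 - (2)·0.0000) / (6) = 1.6333
  x_3 = (-1 - (3)·0.6000 - (4)·1.6333) / (11) = -0.8485
Iteration 2:
  x_1 = (3 - (1)·1.6333 - (3)·-0.8485) / (5) = 0.7824
  x_2 = (11 - (2)·0.7824 - (2)·-0.8485) / (6) = 1.8554
  x_3 = (-1 - (3)·0.7824 - (4)·1.8554) / (11) = -0.9790

(0.7824, 1.8554, -0.9790)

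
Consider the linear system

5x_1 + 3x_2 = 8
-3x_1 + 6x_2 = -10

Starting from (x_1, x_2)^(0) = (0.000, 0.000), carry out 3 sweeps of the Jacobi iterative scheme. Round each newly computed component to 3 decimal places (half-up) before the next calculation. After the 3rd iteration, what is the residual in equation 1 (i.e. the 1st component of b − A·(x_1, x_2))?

Iteration 1:
  x_1 = (8 - (3)·0.000) / (5) = 1.600
  x_2 = (-10 - (-3)·0.000) / (6) = -1.667
Iteration 2:
  x_1 = (8 - (3)·-1.667) / (5) = 2.600
  x_2 = (-10 - (-3)·1.600) / (6) = -0.867
Iteration 3:
  x_1 = (8 - (3)·-0.867) / (5) = 2.120
  x_2 = (-10 - (-3)·2.600) / (6) = -0.367
Residual b − A·x = (-1.499, -1.438)

-1.499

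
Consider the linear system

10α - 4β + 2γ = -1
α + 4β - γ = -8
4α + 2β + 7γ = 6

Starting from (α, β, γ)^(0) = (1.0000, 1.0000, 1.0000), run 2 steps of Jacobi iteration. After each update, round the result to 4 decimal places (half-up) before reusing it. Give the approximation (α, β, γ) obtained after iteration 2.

Iteration 1:
  α = (-1 - (-4)·1.0000 - (2)·1.0000) / (10) = 0.1000
  β = (-8 - (1)·1.0000 - (-1)·1.0000) / (4) = -2.0000
  γ = (6 - (4)·1.0000 - (2)·1.0000) / (7) = 0.0000
Iteration 2:
  α = (-1 - (-4)·-2.0000 - (2)·0.0000) / (10) = -0.9000
  β = (-8 - (1)·0.1000 - (-1)·0.0000) / (4) = -2.0250
  γ = (6 - (4)·0.1000 - (2)·-2.0000) / (7) = 1.3714

(-0.9000, -2.0250, 1.3714)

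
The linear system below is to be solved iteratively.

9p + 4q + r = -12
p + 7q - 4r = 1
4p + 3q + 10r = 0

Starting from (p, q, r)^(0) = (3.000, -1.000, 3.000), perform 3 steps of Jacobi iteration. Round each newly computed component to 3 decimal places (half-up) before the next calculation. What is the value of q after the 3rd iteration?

Iteration 1:
  p = (-12 - (4)·-1.000 - (1)·3.000) / (9) = -1.222
  q = (1 - (1)·3.000 - (-4)·3.000) / (7) = 1.429
  r = (0 - (4)·3.000 - (3)·-1.000) / (10) = -0.900
Iteration 2:
  p = (-12 - (4)·1.429 - (1)·-0.900) / (9) = -1.868
  q = (1 - (1)·-1.222 - (-4)·-0.900) / (7) = -0.197
  r = (0 - (4)·-1.222 - (3)·1.429) / (10) = 0.060
Iteration 3:
  p = (-12 - (4)·-0.197 - (1)·0.060) / (9) = -1.252
  q = (1 - (1)·-1.868 - (-4)·0.060) / (7) = 0.444
  r = (0 - (4)·-1.868 - (3)·-0.197) / (10) = 0.806

0.444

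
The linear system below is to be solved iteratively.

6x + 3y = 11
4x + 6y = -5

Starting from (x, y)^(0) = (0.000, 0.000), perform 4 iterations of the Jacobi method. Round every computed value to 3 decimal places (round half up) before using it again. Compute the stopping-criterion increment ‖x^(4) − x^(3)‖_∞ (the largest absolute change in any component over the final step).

0.408

Iteration 1:
  x = (11 - (3)·0.000) / (6) = 1.833
  y = (-5 - (4)·0.000) / (6) = -0.833
Iteration 2:
  x = (11 - (3)·-0.833) / (6) = 2.250
  y = (-5 - (4)·1.833) / (6) = -2.055
Iteration 3:
  x = (11 - (3)·-2.055) / (6) = 2.861
  y = (-5 - (4)·2.250) / (6) = -2.333
Iteration 4:
  x = (11 - (3)·-2.333) / (6) = 3.000
  y = (-5 - (4)·2.861) / (6) = -2.741
Change: (0.139, -0.408) → max |·| = 0.408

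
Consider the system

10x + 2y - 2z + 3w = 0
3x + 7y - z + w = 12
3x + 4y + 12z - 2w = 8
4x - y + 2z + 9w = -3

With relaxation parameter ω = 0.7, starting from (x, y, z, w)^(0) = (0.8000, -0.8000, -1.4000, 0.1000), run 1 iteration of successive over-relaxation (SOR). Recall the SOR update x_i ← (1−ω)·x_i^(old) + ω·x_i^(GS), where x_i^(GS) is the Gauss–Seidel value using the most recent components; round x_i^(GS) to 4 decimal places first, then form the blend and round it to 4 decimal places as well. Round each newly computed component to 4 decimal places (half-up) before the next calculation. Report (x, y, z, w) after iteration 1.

Iteration 1:
  x: GS value = (0 - (2)·-0.8000 - (-2)·-1.4000 - (3)·0.1000) / (10) = -0.1500;  x ← (1−ω)·0.8000 + ω·-0.1500 = 0.1350
  y: GS value = (12 - (3)·0.1350 - (-1)·-1.4000 - (1)·0.1000) / (7) = 1.4421;  y ← (1−ω)·-0.8000 + ω·1.4421 = 0.7695
  z: GS value = (8 - (3)·0.1350 - (4)·0.7695 - (-2)·0.1000) / (12) = 0.3931;  z ← (1−ω)·-1.4000 + ω·0.3931 = -0.1448
  w: GS value = (-3 - (4)·0.1350 - (-1)·0.7695 - (2)·-0.1448) / (9) = -0.2757;  w ← (1−ω)·0.1000 + ω·-0.2757 = -0.1630

(0.1350, 0.7695, -0.1448, -0.1630)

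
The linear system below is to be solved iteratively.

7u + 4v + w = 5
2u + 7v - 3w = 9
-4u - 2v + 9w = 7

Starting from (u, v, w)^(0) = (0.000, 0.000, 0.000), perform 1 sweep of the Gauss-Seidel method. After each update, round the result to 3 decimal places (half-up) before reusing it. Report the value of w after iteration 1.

Iteration 1:
  u = (5 - (4)·0.000 - (1)·0.000) / (7) = 0.714
  v = (9 - (2)·0.714 - (-3)·0.000) / (7) = 1.082
  w = (7 - (-4)·0.714 - (-2)·1.082) / (9) = 1.336

1.336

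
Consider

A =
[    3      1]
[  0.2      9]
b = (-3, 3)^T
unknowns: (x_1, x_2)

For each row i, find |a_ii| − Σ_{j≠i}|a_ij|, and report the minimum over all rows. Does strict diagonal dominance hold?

row 1: |3| − (1) = 2
row 2: |9| − (0.2) = 8.8
minimum over rows = 2 → strictly diagonally dominant (convergence guaranteed)

2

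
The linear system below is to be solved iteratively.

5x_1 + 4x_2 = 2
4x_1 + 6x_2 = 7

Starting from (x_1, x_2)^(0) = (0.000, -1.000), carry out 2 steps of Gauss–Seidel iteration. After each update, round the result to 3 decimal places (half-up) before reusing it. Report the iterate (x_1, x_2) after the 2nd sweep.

(0.106, 1.096)

Iteration 1:
  x_1 = (2 - (4)·-1.000) / (5) = 1.200
  x_2 = (7 - (4)·1.200) / (6) = 0.367
Iteration 2:
  x_1 = (2 - (4)·0.367) / (5) = 0.106
  x_2 = (7 - (4)·0.106) / (6) = 1.096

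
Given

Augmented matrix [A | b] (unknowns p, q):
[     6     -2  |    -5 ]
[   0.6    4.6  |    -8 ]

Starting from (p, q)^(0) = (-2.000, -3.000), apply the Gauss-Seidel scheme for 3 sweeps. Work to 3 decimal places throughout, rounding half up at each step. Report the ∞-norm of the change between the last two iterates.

Iteration 1:
  p = (-5 - (-2)·-3.000) / (6) = -1.833
  q = (-8 - (0.6)·-1.833) / (4.6) = -1.500
Iteration 2:
  p = (-5 - (-2)·-1.500) / (6) = -1.333
  q = (-8 - (0.6)·-1.333) / (4.6) = -1.565
Iteration 3:
  p = (-5 - (-2)·-1.565) / (6) = -1.355
  q = (-8 - (0.6)·-1.355) / (4.6) = -1.562
Change: (-0.022, 0.003) → max |·| = 0.022

0.022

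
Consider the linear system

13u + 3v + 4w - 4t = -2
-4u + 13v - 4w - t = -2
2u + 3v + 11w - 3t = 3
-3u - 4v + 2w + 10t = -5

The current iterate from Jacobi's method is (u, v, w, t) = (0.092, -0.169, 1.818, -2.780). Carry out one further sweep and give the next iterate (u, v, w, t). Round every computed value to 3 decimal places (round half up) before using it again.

(-1.530, 0.220, -0.456, -0.904)

One sweep:
  u = (-2 - (3)·-0.169 - (4)·1.818 - (-4)·-2.780) / (13) = -1.530
  v = (-2 - (-4)·0.092 - (-4)·1.818 - (-1)·-2.780) / (13) = 0.220
  w = (3 - (2)·0.092 - (3)·-0.169 - (-3)·-2.780) / (11) = -0.456
  t = (-5 - (-3)·0.092 - (-4)·-0.169 - (2)·1.818) / (10) = -0.904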